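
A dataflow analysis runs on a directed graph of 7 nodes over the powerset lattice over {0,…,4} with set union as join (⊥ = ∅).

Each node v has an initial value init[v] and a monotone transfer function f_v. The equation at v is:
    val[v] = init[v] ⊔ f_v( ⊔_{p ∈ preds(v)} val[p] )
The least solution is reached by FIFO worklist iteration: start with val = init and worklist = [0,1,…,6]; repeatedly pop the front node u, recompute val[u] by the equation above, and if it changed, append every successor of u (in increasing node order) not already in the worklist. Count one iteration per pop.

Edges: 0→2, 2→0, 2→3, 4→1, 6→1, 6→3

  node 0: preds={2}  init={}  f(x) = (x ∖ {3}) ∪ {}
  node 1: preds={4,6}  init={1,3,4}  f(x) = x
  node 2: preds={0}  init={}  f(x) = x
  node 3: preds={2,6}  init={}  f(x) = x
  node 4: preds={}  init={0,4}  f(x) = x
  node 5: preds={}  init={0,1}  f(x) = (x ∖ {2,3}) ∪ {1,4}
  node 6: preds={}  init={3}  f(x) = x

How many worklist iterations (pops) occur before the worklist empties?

7

Iteration log — 7 steps:
  step 1. node 0  ⊔preds={}  new={}  stable
  step 2. node 1  ⊔preds={0,3,4}  new={0,1,3,4}  old={1,3,4}  +wl: 
  step 3. node 2  ⊔preds={}  new={}  stable
  step 4. node 3  ⊔preds={3}  new={3}  old={}  +wl: 
  step 5. node 4  ⊔preds={}  new={0,4}  stable
  step 6. node 5  ⊔preds={}  new={0,1,4}  old={0,1}  +wl: 
  step 7. node 6  ⊔preds={}  new={3}  stable

Least fixpoint reached:
  node 0: {}
  node 1: {0,1,3,4}
  node 2: {}
  node 3: {3}
  node 4: {0,4}
  node 5: {0,1,4}
  node 6: {3}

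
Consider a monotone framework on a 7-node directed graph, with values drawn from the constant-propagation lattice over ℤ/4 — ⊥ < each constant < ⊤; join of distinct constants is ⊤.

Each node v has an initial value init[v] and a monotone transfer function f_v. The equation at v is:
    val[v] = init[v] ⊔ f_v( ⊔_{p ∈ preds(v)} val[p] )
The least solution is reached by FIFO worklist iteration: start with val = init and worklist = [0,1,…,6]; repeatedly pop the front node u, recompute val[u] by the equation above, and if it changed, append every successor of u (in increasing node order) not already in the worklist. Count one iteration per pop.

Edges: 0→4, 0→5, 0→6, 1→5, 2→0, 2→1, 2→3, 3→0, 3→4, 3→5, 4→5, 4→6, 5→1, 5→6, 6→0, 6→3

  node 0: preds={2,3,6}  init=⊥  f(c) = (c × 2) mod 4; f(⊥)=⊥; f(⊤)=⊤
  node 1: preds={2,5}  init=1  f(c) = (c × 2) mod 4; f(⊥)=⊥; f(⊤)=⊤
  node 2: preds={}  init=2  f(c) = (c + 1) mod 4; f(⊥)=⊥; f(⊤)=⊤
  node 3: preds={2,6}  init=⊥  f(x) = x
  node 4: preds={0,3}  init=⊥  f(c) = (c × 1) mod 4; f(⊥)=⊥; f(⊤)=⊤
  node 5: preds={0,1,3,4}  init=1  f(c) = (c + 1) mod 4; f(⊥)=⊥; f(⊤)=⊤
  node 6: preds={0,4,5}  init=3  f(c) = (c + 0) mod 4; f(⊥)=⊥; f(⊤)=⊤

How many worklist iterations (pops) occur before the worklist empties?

Worklist (10 pops):
  #1 pop 0: in=⊤ → ⊤ (was ⊥); enqueue []
  #2 pop 1: in=⊤ → ⊤ (was 1); enqueue []
  #3 pop 2: in=⊥ → 2 (no change)
  #4 pop 3: in=⊤ → ⊤ (was ⊥); enqueue [0]
  #5 pop 4: in=⊤ → ⊤ (was ⊥); enqueue []
  #6 pop 5: in=⊤ → ⊤ (was 1); enqueue [1]
  #7 pop 6: in=⊤ → ⊤ (was 3); enqueue [3]
  #8 pop 0: in=⊤ → ⊤ (no change)
  #9 pop 1: in=⊤ → ⊤ (no change)
  #10 pop 3: in=⊤ → ⊤ (no change)

Fixpoint:
  val[0] = ⊤
  val[1] = ⊤
  val[2] = 2
  val[3] = ⊤
  val[4] = ⊤
  val[5] = ⊤
  val[6] = ⊤

10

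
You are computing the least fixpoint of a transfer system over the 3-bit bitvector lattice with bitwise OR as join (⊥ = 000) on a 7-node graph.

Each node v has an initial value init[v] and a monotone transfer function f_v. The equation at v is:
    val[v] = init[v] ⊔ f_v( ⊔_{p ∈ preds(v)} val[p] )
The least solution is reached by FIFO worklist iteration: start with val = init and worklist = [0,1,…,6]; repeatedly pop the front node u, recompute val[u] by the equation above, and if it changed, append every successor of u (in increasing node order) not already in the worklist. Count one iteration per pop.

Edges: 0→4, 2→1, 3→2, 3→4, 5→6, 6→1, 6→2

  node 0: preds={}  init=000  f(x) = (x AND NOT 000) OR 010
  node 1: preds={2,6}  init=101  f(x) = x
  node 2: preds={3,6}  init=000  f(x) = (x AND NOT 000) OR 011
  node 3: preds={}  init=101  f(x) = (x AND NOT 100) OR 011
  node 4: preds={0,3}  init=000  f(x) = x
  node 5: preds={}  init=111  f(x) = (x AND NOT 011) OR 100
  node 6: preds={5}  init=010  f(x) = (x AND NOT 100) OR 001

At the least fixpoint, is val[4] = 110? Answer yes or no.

no

Worklist (9 pops):
  #1 pop 0: in=000 → 010 (was 000); enqueue []
  #2 pop 1: in=010 → 111 (was 101); enqueue []
  #3 pop 2: in=111 → 111 (was 000); enqueue [1]
  #4 pop 3: in=000 → 111 (was 101); enqueue [2]
  #5 pop 4: in=111 → 111 (was 000); enqueue []
  #6 pop 5: in=000 → 111 (no change)
  #7 pop 6: in=111 → 011 (was 010); enqueue []
  #8 pop 1: in=111 → 111 (no change)
  #9 pop 2: in=111 → 111 (no change)

Fixpoint:
  val[0] = 010
  val[1] = 111
  val[2] = 111
  val[3] = 111
  val[4] = 111
  val[5] = 111
  val[6] = 011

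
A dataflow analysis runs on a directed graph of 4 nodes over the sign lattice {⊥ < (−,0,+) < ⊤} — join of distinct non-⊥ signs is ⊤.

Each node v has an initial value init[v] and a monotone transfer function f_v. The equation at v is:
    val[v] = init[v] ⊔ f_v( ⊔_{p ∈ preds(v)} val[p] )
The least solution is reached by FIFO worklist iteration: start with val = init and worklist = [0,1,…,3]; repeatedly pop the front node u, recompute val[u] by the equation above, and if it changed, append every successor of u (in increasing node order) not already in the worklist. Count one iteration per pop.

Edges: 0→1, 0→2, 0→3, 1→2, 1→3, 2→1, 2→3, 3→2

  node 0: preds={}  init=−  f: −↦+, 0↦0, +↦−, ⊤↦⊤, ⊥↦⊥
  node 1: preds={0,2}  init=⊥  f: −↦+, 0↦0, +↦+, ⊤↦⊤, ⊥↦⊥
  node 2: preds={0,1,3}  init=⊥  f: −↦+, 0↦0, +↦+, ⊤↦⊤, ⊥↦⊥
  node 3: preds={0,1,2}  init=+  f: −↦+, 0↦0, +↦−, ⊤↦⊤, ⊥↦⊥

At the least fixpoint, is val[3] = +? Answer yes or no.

no

Iteration log — 7 steps:
  step 1. node 0  ⊔preds=⊥  new=−  stable
  step 2. node 1  ⊔preds=−  new=+  old=⊥  +wl: 
  step 3. node 2  ⊔preds=⊤  new=⊤  old=⊥  +wl: 1
  step 4. node 3  ⊔preds=⊤  new=⊤  old=+  +wl: 2
  step 5. node 1  ⊔preds=⊤  new=⊤  old=+  +wl: 3
  step 6. node 2  ⊔preds=⊤  new=⊤  stable
  step 7. node 3  ⊔preds=⊤  new=⊤  stable

Least fixpoint reached:
  node 0: −
  node 1: ⊤
  node 2: ⊤
  node 3: ⊤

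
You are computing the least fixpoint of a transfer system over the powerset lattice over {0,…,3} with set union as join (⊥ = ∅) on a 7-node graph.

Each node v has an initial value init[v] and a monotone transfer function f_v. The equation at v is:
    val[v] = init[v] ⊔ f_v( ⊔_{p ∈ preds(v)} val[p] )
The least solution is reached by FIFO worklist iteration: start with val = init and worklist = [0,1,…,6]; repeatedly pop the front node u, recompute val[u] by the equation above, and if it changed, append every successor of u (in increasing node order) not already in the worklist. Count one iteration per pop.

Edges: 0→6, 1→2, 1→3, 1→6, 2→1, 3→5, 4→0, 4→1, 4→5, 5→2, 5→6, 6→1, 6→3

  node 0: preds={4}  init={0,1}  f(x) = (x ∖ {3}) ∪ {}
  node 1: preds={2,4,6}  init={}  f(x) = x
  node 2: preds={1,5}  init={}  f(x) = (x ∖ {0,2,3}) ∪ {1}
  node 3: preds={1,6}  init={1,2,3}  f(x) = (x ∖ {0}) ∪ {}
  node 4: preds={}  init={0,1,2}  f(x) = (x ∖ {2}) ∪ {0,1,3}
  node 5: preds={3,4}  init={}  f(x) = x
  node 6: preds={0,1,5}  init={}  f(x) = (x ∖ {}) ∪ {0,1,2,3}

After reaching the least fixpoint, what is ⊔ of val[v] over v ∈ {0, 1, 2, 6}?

{0,1,2,3}

Worklist (12 pops):
  #1 pop 0: in={0,1,2} → {0,1,2} (was {0,1}); enqueue []
  #2 pop 1: in={0,1,2} → {0,1,2} (was {}); enqueue []
  #3 pop 2: in={0,1,2} → {1} (was {}); enqueue [1]
  #4 pop 3: in={0,1,2} → {1,2,3} (no change)
  #5 pop 4: in={} → {0,1,2,3} (was {0,1,2}); enqueue [0]
  #6 pop 5: in={0,1,2,3} → {0,1,2,3} (was {}); enqueue [2]
  #7 pop 6: in={0,1,2,3} → {0,1,2,3} (was {}); enqueue [3]
  #8 pop 1: in={0,1,2,3} → {0,1,2,3} (was {0,1,2}); enqueue [6]
  #9 pop 0: in={0,1,2,3} → {0,1,2} (no change)
  #10 pop 2: in={0,1,2,3} → {1} (no change)
  #11 pop 3: in={0,1,2,3} → {1,2,3} (no change)
  #12 pop 6: in={0,1,2,3} → {0,1,2,3} (no change)

Fixpoint:
  val[0] = {0,1,2}
  val[1] = {0,1,2,3}
  val[2] = {1}
  val[3] = {1,2,3}
  val[4] = {0,1,2,3}
  val[5] = {0,1,2,3}
  val[6] = {0,1,2,3}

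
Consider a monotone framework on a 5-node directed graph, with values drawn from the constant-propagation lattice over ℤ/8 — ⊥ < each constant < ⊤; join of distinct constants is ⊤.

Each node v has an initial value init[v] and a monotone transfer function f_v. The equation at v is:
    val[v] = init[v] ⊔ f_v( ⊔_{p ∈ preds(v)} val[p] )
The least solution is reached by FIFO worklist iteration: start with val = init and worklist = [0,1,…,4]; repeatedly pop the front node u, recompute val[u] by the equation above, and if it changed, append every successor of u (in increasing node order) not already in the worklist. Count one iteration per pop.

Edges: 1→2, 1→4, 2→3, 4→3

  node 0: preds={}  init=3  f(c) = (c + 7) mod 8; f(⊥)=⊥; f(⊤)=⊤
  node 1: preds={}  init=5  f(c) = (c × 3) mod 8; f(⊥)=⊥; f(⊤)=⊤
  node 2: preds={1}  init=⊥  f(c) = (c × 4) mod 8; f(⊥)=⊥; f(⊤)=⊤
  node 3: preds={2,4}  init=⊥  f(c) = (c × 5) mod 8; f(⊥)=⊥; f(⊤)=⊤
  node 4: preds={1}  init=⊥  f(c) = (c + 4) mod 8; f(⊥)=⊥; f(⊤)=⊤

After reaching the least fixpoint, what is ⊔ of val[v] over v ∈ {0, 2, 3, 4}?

⊤

Trace (6 dequeues):
  [1] u=0 | in ⊥ | out 3 | ==
  [2] u=1 | in ⊥ | out 5 | ==
  [3] u=2 | in 5 | out 4 | prev ⊥ | push {}
  [4] u=3 | in 4 | out 4 | prev ⊥ | push {}
  [5] u=4 | in 5 | out 1 | prev ⊥ | push {3}
  [6] u=3 | in ⊤ | out ⊤ | prev 4 | push {}

Converged values:
  [0] 3
  [1] 5
  [2] 4
  [3] ⊤
  [4] 1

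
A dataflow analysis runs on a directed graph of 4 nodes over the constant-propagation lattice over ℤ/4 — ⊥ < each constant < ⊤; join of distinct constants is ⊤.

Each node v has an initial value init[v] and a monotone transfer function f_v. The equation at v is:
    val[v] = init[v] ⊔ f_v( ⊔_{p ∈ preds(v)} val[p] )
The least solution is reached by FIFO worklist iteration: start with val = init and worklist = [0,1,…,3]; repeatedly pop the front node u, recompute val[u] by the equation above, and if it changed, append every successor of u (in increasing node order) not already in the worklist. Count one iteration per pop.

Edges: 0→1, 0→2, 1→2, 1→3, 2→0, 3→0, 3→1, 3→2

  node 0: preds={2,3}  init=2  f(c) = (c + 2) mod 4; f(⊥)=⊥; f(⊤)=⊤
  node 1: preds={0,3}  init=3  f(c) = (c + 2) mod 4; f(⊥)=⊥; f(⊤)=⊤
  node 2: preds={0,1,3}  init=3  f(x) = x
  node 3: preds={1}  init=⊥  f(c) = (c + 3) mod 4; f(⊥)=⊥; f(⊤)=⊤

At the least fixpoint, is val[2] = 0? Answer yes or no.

Iteration log — 7 steps:
  step 1. node 0  ⊔preds=3  new=⊤  old=2  +wl: 
  step 2. node 1  ⊔preds=⊤  new=⊤  old=3  +wl: 
  step 3. node 2  ⊔preds=⊤  new=⊤  old=3  +wl: 0
  step 4. node 3  ⊔preds=⊤  new=⊤  old=⊥  +wl: 1,2
  step 5. node 0  ⊔preds=⊤  new=⊤  stable
  step 6. node 1  ⊔preds=⊤  new=⊤  stable
  step 7. node 2  ⊔preds=⊤  new=⊤  stable

Least fixpoint reached:
  node 0: ⊤
  node 1: ⊤
  node 2: ⊤
  node 3: ⊤

no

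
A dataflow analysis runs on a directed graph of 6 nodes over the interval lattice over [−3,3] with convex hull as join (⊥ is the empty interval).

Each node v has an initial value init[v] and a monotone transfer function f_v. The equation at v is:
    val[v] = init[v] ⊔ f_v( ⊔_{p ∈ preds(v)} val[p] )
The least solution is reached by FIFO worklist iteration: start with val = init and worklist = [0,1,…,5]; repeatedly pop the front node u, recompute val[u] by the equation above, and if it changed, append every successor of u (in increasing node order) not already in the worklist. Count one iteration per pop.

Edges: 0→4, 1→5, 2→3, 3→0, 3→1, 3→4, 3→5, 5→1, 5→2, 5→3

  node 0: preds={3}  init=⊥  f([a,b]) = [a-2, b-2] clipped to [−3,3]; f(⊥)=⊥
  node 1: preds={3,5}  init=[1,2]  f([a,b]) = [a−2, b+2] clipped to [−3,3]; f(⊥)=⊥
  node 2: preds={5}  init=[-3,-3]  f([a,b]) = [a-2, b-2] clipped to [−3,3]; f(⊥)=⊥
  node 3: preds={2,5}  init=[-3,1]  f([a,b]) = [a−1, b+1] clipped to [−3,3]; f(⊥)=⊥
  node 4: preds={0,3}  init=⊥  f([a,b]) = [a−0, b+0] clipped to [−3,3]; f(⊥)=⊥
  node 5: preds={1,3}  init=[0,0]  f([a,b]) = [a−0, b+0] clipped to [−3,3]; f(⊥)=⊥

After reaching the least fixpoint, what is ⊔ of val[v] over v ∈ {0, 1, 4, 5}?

[-3,3]

Trace (13 dequeues):
  [1] u=0 | in [-3,1] | out [-3,-1] | prev ⊥ | push {}
  [2] u=1 | in [-3,1] | out [-3,3] | prev [1,2] | push {}
  [3] u=2 | in [0,0] | out [-3,-2] | prev [-3,-3] | push {}
  [4] u=3 | in [-3,0] | out [-3,1] | ==
  [5] u=4 | in [-3,1] | out [-3,1] | prev ⊥ | push {}
  [6] u=5 | in [-3,3] | out [-3,3] | prev [0,0] | push {1,2,3}
  [7] u=1 | in [-3,3] | out [-3,3] | ==
  [8] u=2 | in [-3,3] | out [-3,1] | prev [-3,-2] | push {}
  [9] u=3 | in [-3,3] | out [-3,3] | prev [-3,1] | push {0,1,4,5}
  [10] u=0 | in [-3,3] | out [-3,1] | prev [-3,-1] | push {}
  [11] u=1 | in [-3,3] | out [-3,3] | ==
  [12] u=4 | in [-3,3] | out [-3,3] | prev [-3,1] | push {}
  [13] u=5 | in [-3,3] | out [-3,3] | ==

Converged values:
  [0] [-3,1]
  [1] [-3,3]
  [2] [-3,1]
  [3] [-3,3]
  [4] [-3,3]
  [5] [-3,3]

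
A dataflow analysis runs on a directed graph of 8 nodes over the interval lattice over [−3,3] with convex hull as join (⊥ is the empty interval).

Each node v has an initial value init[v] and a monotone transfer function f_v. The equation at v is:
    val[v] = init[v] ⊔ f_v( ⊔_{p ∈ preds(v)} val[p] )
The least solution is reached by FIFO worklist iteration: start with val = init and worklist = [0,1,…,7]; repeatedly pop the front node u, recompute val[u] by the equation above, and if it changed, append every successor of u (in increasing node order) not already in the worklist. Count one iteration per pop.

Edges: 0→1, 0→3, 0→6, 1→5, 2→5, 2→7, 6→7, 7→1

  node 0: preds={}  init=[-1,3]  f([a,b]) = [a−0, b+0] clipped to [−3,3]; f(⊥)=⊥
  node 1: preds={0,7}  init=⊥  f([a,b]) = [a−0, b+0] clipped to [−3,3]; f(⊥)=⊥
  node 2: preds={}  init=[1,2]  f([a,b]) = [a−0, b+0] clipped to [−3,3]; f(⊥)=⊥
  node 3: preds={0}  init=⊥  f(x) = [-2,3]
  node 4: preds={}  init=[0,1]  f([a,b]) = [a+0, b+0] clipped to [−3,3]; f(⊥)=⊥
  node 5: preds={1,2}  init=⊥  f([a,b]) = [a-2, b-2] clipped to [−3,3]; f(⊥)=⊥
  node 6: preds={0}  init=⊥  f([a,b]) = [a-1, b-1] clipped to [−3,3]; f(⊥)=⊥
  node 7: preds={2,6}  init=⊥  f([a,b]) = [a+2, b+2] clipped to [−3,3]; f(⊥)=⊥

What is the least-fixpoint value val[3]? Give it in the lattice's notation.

[-2,3]

Trace (9 dequeues):
  [1] u=0 | in ⊥ | out [-1,3] | ==
  [2] u=1 | in [-1,3] | out [-1,3] | prev ⊥ | push {}
  [3] u=2 | in ⊥ | out [1,2] | ==
  [4] u=3 | in [-1,3] | out [-2,3] | prev ⊥ | push {}
  [5] u=4 | in ⊥ | out [0,1] | ==
  [6] u=5 | in [-1,3] | out [-3,1] | prev ⊥ | push {}
  [7] u=6 | in [-1,3] | out [-2,2] | prev ⊥ | push {}
  [8] u=7 | in [-2,2] | out [0,3] | prev ⊥ | push {1}
  [9] u=1 | in [-1,3] | out [-1,3] | ==

Converged values:
  [0] [-1,3]
  [1] [-1,3]
  [2] [1,2]
  [3] [-2,3]
  [4] [0,1]
  [5] [-3,1]
  [6] [-2,2]
  [7] [0,3]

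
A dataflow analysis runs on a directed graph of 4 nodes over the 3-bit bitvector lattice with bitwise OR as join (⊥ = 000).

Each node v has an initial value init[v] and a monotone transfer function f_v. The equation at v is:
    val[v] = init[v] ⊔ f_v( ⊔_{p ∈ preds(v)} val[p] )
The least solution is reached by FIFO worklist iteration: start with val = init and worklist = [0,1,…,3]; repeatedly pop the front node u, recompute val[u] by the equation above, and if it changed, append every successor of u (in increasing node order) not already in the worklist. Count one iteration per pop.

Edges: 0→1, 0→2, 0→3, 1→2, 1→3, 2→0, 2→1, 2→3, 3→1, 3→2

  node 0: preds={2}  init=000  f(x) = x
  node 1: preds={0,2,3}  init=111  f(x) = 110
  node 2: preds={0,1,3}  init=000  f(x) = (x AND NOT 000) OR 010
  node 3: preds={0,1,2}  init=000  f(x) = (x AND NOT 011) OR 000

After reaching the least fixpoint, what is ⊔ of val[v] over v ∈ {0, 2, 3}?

Trace (8 dequeues):
  [1] u=0 | in 000 | out 000 | ==
  [2] u=1 | in 000 | out 111 | ==
  [3] u=2 | in 111 | out 111 | prev 000 | push {0,1}
  [4] u=3 | in 111 | out 100 | prev 000 | push {2}
  [5] u=0 | in 111 | out 111 | prev 000 | push {3}
  [6] u=1 | in 111 | out 111 | ==
  [7] u=2 | in 111 | out 111 | ==
  [8] u=3 | in 111 | out 100 | ==

Converged values:
  [0] 111
  [1] 111
  [2] 111
  [3] 100

111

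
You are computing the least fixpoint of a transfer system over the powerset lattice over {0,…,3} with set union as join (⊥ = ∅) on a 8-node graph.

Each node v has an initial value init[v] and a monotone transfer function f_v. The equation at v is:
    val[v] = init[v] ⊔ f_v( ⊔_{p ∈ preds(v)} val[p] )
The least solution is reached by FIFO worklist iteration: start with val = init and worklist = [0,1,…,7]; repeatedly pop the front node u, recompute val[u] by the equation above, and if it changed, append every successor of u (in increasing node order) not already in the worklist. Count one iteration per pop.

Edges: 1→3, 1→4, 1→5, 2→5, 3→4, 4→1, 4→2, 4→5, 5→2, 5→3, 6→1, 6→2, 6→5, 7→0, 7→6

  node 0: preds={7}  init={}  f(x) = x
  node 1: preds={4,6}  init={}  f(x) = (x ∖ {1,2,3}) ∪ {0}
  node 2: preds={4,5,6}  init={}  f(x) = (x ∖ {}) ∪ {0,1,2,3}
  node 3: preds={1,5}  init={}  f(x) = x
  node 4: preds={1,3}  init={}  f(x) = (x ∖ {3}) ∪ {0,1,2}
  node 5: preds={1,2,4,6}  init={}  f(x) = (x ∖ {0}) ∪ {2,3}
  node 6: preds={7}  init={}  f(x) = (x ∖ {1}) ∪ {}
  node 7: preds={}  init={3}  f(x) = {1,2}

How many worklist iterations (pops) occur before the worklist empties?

18

Iteration log — 18 steps:
  step 1. node 0  ⊔preds={3}  new={3}  old={}  +wl: 
  step 2. node 1  ⊔preds={}  new={0}  old={}  +wl: 
  step 3. node 2  ⊔preds={}  new={0,1,2,3}  old={}  +wl: 
  step 4. node 3  ⊔preds={0}  new={0}  old={}  +wl: 
  step 5. node 4  ⊔preds={0}  new={0,1,2}  old={}  +wl: 1,2
  step 6. node 5  ⊔preds={0,1,2,3}  new={1,2,3}  old={}  +wl: 3
  step 7. node 6  ⊔preds={3}  new={3}  old={}  +wl: 5
  step 8. node 7  ⊔preds={}  new={1,2,3}  old={3}  +wl: 0,6
  step 9. node 1  ⊔preds={0,1,2,3}  new={0}  stable
  step 10. node 2  ⊔preds={0,1,2,3}  new={0,1,2,3}  stable
  step 11. node 3  ⊔preds={0,1,2,3}  new={0,1,2,3}  old={0}  +wl: 4
  step 12. node 5  ⊔preds={0,1,2,3}  new={1,2,3}  stable
  step 13. node 0  ⊔preds={1,2,3}  new={1,2,3}  old={3}  +wl: 
  step 14. node 6  ⊔preds={1,2,3}  new={2,3}  old={3}  +wl: 1,2,5
  step 15. node 4  ⊔preds={0,1,2,3}  new={0,1,2}  stable
  step 16. node 1  ⊔preds={0,1,2,3}  new={0}  stable
  step 17. node 2  ⊔preds={0,1,2,3}  new={0,1,2,3}  stable
  step 18. node 5  ⊔preds={0,1,2,3}  new={1,2,3}  stable

Least fixpoint reached:
  node 0: {1,2,3}
  node 1: {0}
  node 2: {0,1,2,3}
  node 3: {0,1,2,3}
  node 4: {0,1,2}
  node 5: {1,2,3}
  node 6: {2,3}
  node 7: {1,2,3}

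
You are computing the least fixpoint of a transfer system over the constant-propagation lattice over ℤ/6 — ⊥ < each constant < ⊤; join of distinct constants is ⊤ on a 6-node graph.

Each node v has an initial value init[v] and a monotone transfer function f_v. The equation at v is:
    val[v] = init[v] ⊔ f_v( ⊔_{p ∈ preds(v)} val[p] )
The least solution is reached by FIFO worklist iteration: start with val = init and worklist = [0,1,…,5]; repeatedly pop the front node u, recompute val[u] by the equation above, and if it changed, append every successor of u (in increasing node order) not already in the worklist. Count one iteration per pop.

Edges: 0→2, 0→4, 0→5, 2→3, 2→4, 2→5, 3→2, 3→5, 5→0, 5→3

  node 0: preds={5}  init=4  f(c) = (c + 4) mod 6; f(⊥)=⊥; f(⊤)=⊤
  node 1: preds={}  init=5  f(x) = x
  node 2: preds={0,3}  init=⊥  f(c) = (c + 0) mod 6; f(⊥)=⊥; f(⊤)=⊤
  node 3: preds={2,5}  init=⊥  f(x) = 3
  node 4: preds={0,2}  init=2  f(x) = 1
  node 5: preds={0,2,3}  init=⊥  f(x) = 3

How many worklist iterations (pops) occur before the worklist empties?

Iteration log — 12 steps:
  step 1. node 0  ⊔preds=⊥  new=4  stable
  step 2. node 1  ⊔preds=⊥  new=5  stable
  step 3. node 2  ⊔preds=4  new=4  old=⊥  +wl: 
  step 4. node 3  ⊔preds=4  new=3  old=⊥  +wl: 2
  step 5. node 4  ⊔preds=4  new=⊤  old=2  +wl: 
  step 6. node 5  ⊔preds=⊤  new=3  old=⊥  +wl: 0,3
  step 7. node 2  ⊔preds=⊤  new=⊤  old=4  +wl: 4,5
  step 8. node 0  ⊔preds=3  new=⊤  old=4  +wl: 2
  step 9. node 3  ⊔preds=⊤  new=3  stable
  step 10. node 4  ⊔preds=⊤  new=⊤  stable
  step 11. node 5  ⊔preds=⊤  new=3  stable
  step 12. node 2  ⊔preds=⊤  new=⊤  stable

Least fixpoint reached:
  node 0: ⊤
  node 1: 5
  node 2: ⊤
  node 3: 3
  node 4: ⊤
  node 5: 3

12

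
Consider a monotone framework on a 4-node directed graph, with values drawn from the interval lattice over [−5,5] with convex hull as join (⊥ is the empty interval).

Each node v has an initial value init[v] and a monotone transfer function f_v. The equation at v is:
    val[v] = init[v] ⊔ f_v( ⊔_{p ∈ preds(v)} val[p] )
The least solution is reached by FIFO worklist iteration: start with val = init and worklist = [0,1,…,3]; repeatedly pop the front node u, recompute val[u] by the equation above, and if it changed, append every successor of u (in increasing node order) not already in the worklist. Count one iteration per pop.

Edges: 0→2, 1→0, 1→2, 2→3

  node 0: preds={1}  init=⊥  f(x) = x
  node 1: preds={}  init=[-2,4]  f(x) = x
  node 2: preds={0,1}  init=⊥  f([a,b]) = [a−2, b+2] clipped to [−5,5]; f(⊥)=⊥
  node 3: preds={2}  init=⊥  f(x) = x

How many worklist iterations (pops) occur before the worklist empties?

Worklist (4 pops):
  #1 pop 0: in=[-2,4] → [-2,4] (was ⊥); enqueue []
  #2 pop 1: in=⊥ → [-2,4] (no change)
  #3 pop 2: in=[-2,4] → [-4,5] (was ⊥); enqueue []
  #4 pop 3: in=[-4,5] → [-4,5] (was ⊥); enqueue []

Fixpoint:
  val[0] = [-2,4]
  val[1] = [-2,4]
  val[2] = [-4,5]
  val[3] = [-4,5]

4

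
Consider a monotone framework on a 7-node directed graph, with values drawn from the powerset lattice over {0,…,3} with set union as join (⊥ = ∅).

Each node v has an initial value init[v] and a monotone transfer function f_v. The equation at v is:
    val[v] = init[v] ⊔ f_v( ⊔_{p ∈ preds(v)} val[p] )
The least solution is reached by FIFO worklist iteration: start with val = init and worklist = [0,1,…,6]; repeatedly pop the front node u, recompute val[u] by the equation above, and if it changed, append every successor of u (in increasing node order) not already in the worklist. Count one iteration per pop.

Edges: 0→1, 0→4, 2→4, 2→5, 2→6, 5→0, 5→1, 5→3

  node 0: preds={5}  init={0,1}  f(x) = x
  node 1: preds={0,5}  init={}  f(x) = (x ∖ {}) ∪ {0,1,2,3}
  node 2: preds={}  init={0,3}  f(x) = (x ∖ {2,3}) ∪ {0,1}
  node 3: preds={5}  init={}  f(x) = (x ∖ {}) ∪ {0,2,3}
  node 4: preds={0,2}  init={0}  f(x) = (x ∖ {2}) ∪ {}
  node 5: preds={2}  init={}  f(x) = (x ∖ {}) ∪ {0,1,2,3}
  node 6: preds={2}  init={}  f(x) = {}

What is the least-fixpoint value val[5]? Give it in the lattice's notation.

Worklist (11 pops):
  #1 pop 0: in={} → {0,1} (no change)
  #2 pop 1: in={0,1} → {0,1,2,3} (was {}); enqueue []
  #3 pop 2: in={} → {0,1,3} (was {0,3}); enqueue []
  #4 pop 3: in={} → {0,2,3} (was {}); enqueue []
  #5 pop 4: in={0,1,3} → {0,1,3} (was {0}); enqueue []
  #6 pop 5: in={0,1,3} → {0,1,2,3} (was {}); enqueue [0,1,3]
  #7 pop 6: in={0,1,3} → {} (no change)
  #8 pop 0: in={0,1,2,3} → {0,1,2,3} (was {0,1}); enqueue [4]
  #9 pop 1: in={0,1,2,3} → {0,1,2,3} (no change)
  #10 pop 3: in={0,1,2,3} → {0,1,2,3} (was {0,2,3}); enqueue []
  #11 pop 4: in={0,1,2,3} → {0,1,3} (no change)

Fixpoint:
  val[0] = {0,1,2,3}
  val[1] = {0,1,2,3}
  val[2] = {0,1,3}
  val[3] = {0,1,2,3}
  val[4] = {0,1,3}
  val[5] = {0,1,2,3}
  val[6] = {}

{0,1,2,3}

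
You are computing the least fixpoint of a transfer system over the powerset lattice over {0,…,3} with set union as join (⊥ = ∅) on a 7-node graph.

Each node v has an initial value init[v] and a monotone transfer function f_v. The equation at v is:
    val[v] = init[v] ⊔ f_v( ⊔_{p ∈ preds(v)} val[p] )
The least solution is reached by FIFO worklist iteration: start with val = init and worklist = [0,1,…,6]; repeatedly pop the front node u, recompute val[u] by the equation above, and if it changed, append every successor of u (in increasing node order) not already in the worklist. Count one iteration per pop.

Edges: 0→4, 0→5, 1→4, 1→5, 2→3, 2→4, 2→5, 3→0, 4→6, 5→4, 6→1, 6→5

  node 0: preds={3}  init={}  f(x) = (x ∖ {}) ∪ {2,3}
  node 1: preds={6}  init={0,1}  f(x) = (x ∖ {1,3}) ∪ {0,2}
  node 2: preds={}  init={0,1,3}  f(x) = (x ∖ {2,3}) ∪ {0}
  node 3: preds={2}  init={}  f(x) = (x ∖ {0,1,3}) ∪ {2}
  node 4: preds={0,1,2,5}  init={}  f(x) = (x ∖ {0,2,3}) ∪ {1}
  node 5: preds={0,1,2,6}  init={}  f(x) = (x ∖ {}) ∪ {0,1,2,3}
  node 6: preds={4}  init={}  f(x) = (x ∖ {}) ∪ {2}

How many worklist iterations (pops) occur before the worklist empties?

11

Iteration log — 11 steps:
  step 1. node 0  ⊔preds={}  new={2,3}  old={}  +wl: 
  step 2. node 1  ⊔preds={}  new={0,1,2}  old={0,1}  +wl: 
  step 3. node 2  ⊔preds={}  new={0,1,3}  stable
  step 4. node 3  ⊔preds={0,1,3}  new={2}  old={}  +wl: 0
  step 5. node 4  ⊔preds={0,1,2,3}  new={1}  old={}  +wl: 
  step 6. node 5  ⊔preds={0,1,2,3}  new={0,1,2,3}  old={}  +wl: 4
  step 7. node 6  ⊔preds={1}  new={1,2}  old={}  +wl: 1,5
  step 8. node 0  ⊔preds={2}  new={2,3}  stable
  step 9. node 4  ⊔preds={0,1,2,3}  new={1}  stable
  step 10. node 1  ⊔preds={1,2}  new={0,1,2}  stable
  step 11. node 5  ⊔preds={0,1,2,3}  new={0,1,2,3}  stable

Least fixpoint reached:
  node 0: {2,3}
  node 1: {0,1,2}
  node 2: {0,1,3}
  node 3: {2}
  node 4: {1}
  node 5: {0,1,2,3}
  node 6: {1,2}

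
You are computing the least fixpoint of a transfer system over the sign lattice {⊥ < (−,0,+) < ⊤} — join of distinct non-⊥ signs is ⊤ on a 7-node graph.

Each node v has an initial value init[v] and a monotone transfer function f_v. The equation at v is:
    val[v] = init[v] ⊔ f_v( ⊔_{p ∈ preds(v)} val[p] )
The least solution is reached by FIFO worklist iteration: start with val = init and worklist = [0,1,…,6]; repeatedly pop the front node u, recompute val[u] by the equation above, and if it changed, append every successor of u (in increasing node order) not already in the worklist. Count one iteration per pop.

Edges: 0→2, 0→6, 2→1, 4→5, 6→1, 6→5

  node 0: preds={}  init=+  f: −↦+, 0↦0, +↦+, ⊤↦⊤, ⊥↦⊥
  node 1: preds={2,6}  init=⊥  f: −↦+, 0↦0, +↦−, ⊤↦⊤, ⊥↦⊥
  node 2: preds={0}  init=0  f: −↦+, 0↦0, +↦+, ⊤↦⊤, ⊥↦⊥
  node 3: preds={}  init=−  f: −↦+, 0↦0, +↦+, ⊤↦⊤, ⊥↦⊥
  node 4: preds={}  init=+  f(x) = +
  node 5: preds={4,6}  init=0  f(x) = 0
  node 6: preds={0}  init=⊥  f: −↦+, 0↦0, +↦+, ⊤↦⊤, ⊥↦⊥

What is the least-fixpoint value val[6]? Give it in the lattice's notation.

+

Iteration log — 9 steps:
  step 1. node 0  ⊔preds=⊥  new=+  stable
  step 2. node 1  ⊔preds=0  new=0  old=⊥  +wl: 
  step 3. node 2  ⊔preds=+  new=⊤  old=0  +wl: 1
  step 4. node 3  ⊔preds=⊥  new=−  stable
  step 5. node 4  ⊔preds=⊥  new=+  stable
  step 6. node 5  ⊔preds=+  new=0  stable
  step 7. node 6  ⊔preds=+  new=+  old=⊥  +wl: 5
  step 8. node 1  ⊔preds=⊤  new=⊤  old=0  +wl: 
  step 9. node 5  ⊔preds=+  new=0  stable

Least fixpoint reached:
  node 0: +
  node 1: ⊤
  node 2: ⊤
  node 3: −
  node 4: +
  node 5: 0
  node 6: +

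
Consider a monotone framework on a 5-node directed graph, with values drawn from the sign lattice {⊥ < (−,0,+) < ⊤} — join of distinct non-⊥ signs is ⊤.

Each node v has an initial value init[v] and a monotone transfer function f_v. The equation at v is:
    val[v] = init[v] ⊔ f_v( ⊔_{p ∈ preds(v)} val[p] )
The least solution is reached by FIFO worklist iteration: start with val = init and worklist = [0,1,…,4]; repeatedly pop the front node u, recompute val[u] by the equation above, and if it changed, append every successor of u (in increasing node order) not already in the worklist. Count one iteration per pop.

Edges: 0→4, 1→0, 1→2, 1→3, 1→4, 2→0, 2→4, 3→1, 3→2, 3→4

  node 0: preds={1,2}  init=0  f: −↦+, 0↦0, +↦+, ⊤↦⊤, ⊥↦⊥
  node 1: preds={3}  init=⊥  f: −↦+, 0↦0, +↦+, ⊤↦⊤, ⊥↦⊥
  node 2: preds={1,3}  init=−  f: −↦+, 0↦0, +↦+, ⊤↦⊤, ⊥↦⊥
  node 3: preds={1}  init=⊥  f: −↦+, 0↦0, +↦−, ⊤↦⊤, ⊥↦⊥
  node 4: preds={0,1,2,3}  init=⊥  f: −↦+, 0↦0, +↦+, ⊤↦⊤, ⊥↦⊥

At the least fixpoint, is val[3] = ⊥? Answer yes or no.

yes

Iteration log — 5 steps:
  step 1. node 0  ⊔preds=−  new=⊤  old=0  +wl: 
  step 2. node 1  ⊔preds=⊥  new=⊥  stable
  step 3. node 2  ⊔preds=⊥  new=−  stable
  step 4. node 3  ⊔preds=⊥  new=⊥  stable
  step 5. node 4  ⊔preds=⊤  new=⊤  old=⊥  +wl: 

Least fixpoint reached:
  node 0: ⊤
  node 1: ⊥
  node 2: −
  node 3: ⊥
  node 4: ⊤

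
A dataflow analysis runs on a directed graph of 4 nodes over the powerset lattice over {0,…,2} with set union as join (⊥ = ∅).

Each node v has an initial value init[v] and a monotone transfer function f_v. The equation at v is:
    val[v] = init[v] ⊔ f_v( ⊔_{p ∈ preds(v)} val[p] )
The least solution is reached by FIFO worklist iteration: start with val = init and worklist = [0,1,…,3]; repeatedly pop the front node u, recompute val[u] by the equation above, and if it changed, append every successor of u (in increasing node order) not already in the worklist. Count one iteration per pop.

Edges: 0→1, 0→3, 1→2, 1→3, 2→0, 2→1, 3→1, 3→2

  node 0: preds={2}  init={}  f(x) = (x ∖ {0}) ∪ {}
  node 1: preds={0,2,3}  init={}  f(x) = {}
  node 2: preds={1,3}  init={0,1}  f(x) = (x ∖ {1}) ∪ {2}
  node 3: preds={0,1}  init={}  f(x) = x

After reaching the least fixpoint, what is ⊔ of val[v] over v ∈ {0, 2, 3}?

{0,1,2}

Iteration log — 10 steps:
  step 1. node 0  ⊔preds={0,1}  new={1}  old={}  +wl: 
  step 2. node 1  ⊔preds={0,1}  new={}  stable
  step 3. node 2  ⊔preds={}  new={0,1,2}  old={0,1}  +wl: 0,1
  step 4. node 3  ⊔preds={1}  new={1}  old={}  +wl: 2
  step 5. node 0  ⊔preds={0,1,2}  new={1,2}  old={1}  +wl: 3
  step 6. node 1  ⊔preds={0,1,2}  new={}  stable
  step 7. node 2  ⊔preds={1}  new={0,1,2}  stable
  step 8. node 3  ⊔preds={1,2}  new={1,2}  old={1}  +wl: 1,2
  step 9. node 1  ⊔preds={0,1,2}  new={}  stable
  step 10. node 2  ⊔preds={1,2}  new={0,1,2}  stable

Least fixpoint reached:
  node 0: {1,2}
  node 1: {}
  node 2: {0,1,2}
  node 3: {1,2}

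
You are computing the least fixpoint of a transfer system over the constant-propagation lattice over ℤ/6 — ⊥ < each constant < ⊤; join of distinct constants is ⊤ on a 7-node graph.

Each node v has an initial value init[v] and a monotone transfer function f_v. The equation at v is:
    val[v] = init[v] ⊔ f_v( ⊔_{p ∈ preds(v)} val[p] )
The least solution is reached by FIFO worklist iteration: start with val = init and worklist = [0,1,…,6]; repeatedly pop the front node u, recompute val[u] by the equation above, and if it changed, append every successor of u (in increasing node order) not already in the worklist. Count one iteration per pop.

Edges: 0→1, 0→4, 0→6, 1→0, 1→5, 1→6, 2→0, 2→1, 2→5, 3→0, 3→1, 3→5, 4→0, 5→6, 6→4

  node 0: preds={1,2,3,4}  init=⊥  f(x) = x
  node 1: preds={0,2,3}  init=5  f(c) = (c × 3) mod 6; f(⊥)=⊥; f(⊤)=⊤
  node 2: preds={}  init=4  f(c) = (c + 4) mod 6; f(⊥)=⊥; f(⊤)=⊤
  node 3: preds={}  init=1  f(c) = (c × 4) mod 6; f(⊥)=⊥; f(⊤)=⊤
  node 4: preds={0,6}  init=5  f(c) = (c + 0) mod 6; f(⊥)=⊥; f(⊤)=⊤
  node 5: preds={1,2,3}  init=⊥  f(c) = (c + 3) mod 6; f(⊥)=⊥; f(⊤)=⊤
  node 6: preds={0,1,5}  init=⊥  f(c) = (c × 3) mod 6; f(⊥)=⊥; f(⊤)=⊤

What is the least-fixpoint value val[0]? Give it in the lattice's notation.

⊤

Iteration log — 9 steps:
  step 1. node 0  ⊔preds=⊤  new=⊤  old=⊥  +wl: 
  step 2. node 1  ⊔preds=⊤  new=⊤  old=5  +wl: 0
  step 3. node 2  ⊔preds=⊥  new=4  stable
  step 4. node 3  ⊔preds=⊥  new=1  stable
  step 5. node 4  ⊔preds=⊤  new=⊤  old=5  +wl: 
  step 6. node 5  ⊔preds=⊤  new=⊤  old=⊥  +wl: 
  step 7. node 6  ⊔preds=⊤  new=⊤  old=⊥  +wl: 4
  step 8. node 0  ⊔preds=⊤  new=⊤  stable
  step 9. node 4  ⊔preds=⊤  new=⊤  stable

Least fixpoint reached:
  node 0: ⊤
  node 1: ⊤
  node 2: 4
  node 3: 1
  node 4: ⊤
  node 5: ⊤
  node 6: ⊤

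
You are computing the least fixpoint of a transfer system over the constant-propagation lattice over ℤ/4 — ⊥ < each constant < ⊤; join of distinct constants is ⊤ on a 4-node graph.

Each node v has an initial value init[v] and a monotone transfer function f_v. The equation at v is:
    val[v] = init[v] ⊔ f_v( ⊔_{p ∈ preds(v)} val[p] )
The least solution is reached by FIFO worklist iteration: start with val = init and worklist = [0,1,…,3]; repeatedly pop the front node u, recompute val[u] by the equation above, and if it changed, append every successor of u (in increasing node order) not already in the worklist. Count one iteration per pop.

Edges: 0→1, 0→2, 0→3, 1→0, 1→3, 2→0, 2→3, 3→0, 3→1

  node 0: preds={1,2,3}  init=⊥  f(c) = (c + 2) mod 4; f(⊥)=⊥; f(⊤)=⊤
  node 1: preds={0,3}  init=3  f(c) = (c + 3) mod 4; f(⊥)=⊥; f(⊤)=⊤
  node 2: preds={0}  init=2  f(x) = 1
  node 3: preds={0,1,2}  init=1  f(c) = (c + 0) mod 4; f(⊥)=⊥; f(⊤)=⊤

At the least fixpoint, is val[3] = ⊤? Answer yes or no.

Iteration log — 6 steps:
  step 1. node 0  ⊔preds=⊤  new=⊤  old=⊥  +wl: 
  step 2. node 1  ⊔preds=⊤  new=⊤  old=3  +wl: 0
  step 3. node 2  ⊔preds=⊤  new=⊤  old=2  +wl: 
  step 4. node 3  ⊔preds=⊤  new=⊤  old=1  +wl: 1
  step 5. node 0  ⊔preds=⊤  new=⊤  stable
  step 6. node 1  ⊔preds=⊤  new=⊤  stable

Least fixpoint reached:
  node 0: ⊤
  node 1: ⊤
  node 2: ⊤
  node 3: ⊤

yes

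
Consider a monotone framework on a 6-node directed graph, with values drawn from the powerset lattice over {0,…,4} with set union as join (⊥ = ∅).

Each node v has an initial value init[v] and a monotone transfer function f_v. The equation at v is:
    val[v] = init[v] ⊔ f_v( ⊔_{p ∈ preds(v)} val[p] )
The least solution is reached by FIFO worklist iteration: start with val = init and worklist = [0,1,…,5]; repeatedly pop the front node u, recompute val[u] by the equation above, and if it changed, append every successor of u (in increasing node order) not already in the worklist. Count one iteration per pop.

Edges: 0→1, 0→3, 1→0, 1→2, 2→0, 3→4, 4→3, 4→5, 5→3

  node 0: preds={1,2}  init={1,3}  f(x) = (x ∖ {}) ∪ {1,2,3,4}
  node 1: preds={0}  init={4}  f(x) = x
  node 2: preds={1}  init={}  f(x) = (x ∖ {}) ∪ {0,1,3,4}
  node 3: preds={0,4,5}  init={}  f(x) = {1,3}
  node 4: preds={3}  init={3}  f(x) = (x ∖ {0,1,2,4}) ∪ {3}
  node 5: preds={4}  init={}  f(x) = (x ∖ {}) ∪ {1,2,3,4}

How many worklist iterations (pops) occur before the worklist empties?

Trace (11 dequeues):
  [1] u=0 | in {4} | out {1,2,3,4} | prev {1,3} | push {}
  [2] u=1 | in {1,2,3,4} | out {1,2,3,4} | prev {4} | push {0}
  [3] u=2 | in {1,2,3,4} | out {0,1,2,3,4} | prev {} | push {}
  [4] u=3 | in {1,2,3,4} | out {1,3} | prev {} | push {}
  [5] u=4 | in {1,3} | out {3} | ==
  [6] u=5 | in {3} | out {1,2,3,4} | prev {} | push {3}
  [7] u=0 | in {0,1,2,3,4} | out {0,1,2,3,4} | prev {1,2,3,4} | push {1}
  [8] u=3 | in {0,1,2,3,4} | out {1,3} | ==
  [9] u=1 | in {0,1,2,3,4} | out {0,1,2,3,4} | prev {1,2,3,4} | push {0,2}
  [10] u=0 | in {0,1,2,3,4} | out {0,1,2,3,4} | ==
  [11] u=2 | in {0,1,2,3,4} | out {0,1,2,3,4} | ==

Converged values:
  [0] {0,1,2,3,4}
  [1] {0,1,2,3,4}
  [2] {0,1,2,3,4}
  [3] {1,3}
  [4] {3}
  [5] {1,2,3,4}

11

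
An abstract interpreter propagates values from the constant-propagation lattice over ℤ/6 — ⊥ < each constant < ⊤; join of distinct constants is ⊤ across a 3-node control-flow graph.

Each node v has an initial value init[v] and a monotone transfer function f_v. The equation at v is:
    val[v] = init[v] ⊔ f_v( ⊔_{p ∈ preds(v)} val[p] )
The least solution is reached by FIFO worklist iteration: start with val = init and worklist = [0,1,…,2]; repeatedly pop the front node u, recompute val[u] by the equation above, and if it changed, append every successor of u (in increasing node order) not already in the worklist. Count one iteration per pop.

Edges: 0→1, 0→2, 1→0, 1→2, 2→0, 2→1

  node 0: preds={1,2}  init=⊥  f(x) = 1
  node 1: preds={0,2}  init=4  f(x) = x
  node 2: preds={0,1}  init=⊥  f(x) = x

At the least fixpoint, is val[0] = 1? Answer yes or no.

yes

Iteration log — 5 steps:
  step 1. node 0  ⊔preds=4  new=1  old=⊥  +wl: 
  step 2. node 1  ⊔preds=1  new=⊤  old=4  +wl: 0
  step 3. node 2  ⊔preds=⊤  new=⊤  old=⊥  +wl: 1
  step 4. node 0  ⊔preds=⊤  new=1  stable
  step 5. node 1  ⊔preds=⊤  new=⊤  stable

Least fixpoint reached:
  node 0: 1
  node 1: ⊤
  node 2: ⊤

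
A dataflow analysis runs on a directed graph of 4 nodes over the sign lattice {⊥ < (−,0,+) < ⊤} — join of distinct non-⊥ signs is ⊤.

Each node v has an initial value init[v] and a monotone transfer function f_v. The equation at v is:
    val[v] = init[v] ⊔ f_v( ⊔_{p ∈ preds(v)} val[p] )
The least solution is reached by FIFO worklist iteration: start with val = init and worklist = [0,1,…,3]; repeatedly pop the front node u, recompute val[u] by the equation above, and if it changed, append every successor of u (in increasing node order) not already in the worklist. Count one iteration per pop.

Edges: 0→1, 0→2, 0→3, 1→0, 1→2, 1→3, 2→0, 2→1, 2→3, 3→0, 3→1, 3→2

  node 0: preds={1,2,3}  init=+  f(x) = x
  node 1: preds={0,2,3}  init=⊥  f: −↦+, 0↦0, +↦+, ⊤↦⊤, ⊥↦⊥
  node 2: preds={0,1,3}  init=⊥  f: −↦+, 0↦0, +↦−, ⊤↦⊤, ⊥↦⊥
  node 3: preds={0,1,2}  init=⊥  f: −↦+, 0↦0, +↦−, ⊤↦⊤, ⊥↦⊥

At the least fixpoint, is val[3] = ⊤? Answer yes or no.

yes

Iteration log — 10 steps:
  step 1. node 0  ⊔preds=⊥  new=+  stable
  step 2. node 1  ⊔preds=+  new=+  old=⊥  +wl: 0
  step 3. node 2  ⊔preds=+  new=−  old=⊥  +wl: 1
  step 4. node 3  ⊔preds=⊤  new=⊤  old=⊥  +wl: 2
  step 5. node 0  ⊔preds=⊤  new=⊤  old=+  +wl: 3
  step 6. node 1  ⊔preds=⊤  new=⊤  old=+  +wl: 0
  step 7. node 2  ⊔preds=⊤  new=⊤  old=−  +wl: 1
  step 8. node 3  ⊔preds=⊤  new=⊤  stable
  step 9. node 0  ⊔preds=⊤  new=⊤  stable
  step 10. node 1  ⊔preds=⊤  new=⊤  stable

Least fixpoint reached:
  node 0: ⊤
  node 1: ⊤
  node 2: ⊤
  node 3: ⊤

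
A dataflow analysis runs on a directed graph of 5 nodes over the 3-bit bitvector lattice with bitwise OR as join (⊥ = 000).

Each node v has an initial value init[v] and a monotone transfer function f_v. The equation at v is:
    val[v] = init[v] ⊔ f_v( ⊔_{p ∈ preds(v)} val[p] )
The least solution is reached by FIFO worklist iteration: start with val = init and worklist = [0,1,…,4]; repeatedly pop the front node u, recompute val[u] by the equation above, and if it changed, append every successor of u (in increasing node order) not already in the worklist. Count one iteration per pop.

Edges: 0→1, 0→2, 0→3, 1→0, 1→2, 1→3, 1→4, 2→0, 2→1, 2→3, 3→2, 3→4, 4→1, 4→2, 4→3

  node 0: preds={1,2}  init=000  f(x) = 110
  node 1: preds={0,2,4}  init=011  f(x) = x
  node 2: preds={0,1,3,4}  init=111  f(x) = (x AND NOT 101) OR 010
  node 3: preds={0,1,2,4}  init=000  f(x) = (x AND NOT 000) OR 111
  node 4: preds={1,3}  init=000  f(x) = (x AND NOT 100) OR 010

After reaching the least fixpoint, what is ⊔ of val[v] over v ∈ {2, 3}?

Worklist (9 pops):
  #1 pop 0: in=111 → 110 (was 000); enqueue []
  #2 pop 1: in=111 → 111 (was 011); enqueue [0]
  #3 pop 2: in=111 → 111 (no change)
  #4 pop 3: in=111 → 111 (was 000); enqueue [2]
  #5 pop 4: in=111 → 011 (was 000); enqueue [1,3]
  #6 pop 0: in=111 → 110 (no change)
  #7 pop 2: in=111 → 111 (no change)
  #8 pop 1: in=111 → 111 (no change)
  #9 pop 3: in=111 → 111 (no change)

Fixpoint:
  val[0] = 110
  val[1] = 111
  val[2] = 111
  val[3] = 111
  val[4] = 011

111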